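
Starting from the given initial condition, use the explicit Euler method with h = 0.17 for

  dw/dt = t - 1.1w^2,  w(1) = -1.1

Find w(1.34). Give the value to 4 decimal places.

Euler: w_{n+1} = w_n + h·f(t_n, w_n).
t=1.000000, w=-1.100000: f=-0.331000 → w ← -1.100000 + 0.17·(-0.331000) = -1.156270
t=1.170000, w=-1.156270: f=-0.300656 → w ← -1.156270 + 0.17·(-0.300656) = -1.207382
w(1.34) ≈ -1.2074

-1.2074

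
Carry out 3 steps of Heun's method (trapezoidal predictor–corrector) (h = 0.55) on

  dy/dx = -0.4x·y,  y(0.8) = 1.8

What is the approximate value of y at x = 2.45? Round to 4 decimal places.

Heun: k1 = f(x_n, y_n); k2 = f(x_n + h, y_n + h·k1); y_{n+1} = y_n + (h/2)·(k1 + k2).
x=0.800000, y=1.800000:
  k1 = f(0.800000, 1.800000) = -0.576000
  k2 = f(1.350000, 1.483200) = -0.800928
  y ← 1.800000 + (0.55/2)·(-0.576000 + (-0.800928)) = 1.421345
x=1.350000, y=1.421345:
  k1 = f(1.350000, 1.421345) = -0.767526
  k2 = f(1.900000, 0.999205) = -0.759396
  y ← 1.421345 + (0.55/2)·(-0.767526 + (-0.759396)) = 1.001441
x=1.900000, y=1.001441:
  k1 = f(1.900000, 1.001441) = -0.761095
  k2 = f(2.450000, 0.582839) = -0.571182
  y ← 1.001441 + (0.55/2)·(-0.761095 + (-0.571182)) = 0.635065
y(2.45) ≈ 0.6351

0.6351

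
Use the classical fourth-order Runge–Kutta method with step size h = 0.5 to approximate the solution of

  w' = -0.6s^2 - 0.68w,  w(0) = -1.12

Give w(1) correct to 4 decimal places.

-0.7377

RK4: k1 = f(s_n, w_n); k2 = f(s_n + h/2, w_n + (h/2)·k1); k3 = f(s_n + h/2, w_n + (h/2)·k2); k4 = f(s_n + h, w_n + h·k3); w_{n+1} = w_n + (h/6)·(k1 + 2k2 + 2k3 + k4).
s=0.000000, w=-1.120000:
  k1 = f(0.000000, -1.120000) = 0.761600
  k2 = f(0.250000, -0.929600) = 0.594628
  k3 = f(0.250000, -0.971343) = 0.623013
  k4 = f(0.500000, -0.808493) = 0.399775
  w ← -1.120000 + (0.5/6)·(k1 + 2k2 + 2k3 + k4) = -0.820279
s=0.500000, w=-0.820279:
  k1 = f(0.500000, -0.820279) = 0.407789
  k2 = f(0.750000, -0.718331) = 0.150965
  k3 = f(0.750000, -0.782537) = 0.194625
  k4 = f(1.000000, -0.722966) = -0.108383
  w ← -0.820279 + (0.5/6)·(k1 + 2k2 + 2k3 + k4) = -0.737730
w(1) ≈ -0.7377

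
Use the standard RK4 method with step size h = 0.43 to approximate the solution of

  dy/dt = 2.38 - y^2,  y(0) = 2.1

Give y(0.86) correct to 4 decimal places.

RK4: k1 = f(t_n, y_n); k2 = f(t_n + h/2, y_n + (h/2)·k1); k3 = f(t_n + h/2, y_n + (h/2)·k2); k4 = f(t_n + h, y_n + h·k3); y_{n+1} = y_n + (h/6)·(k1 + 2k2 + 2k3 + k4).
t=0.000000, y=2.100000:
  k1 = f(0.000000, 2.100000) = -2.030000
  k2 = f(0.215000, 1.663550) = -0.387399
  k3 = f(0.215000, 2.016709) = -1.687116
  k4 = f(0.430000, 1.374540) = 0.490640
  y ← 2.100000 + (0.43/6)·(k1 + 2k2 + 2k3 + k4) = 1.692332
t=0.430000, y=1.692332:
  k1 = f(0.430000, 1.692332) = -0.483988
  k2 = f(0.645000, 1.588275) = -0.142616
  k3 = f(0.645000, 1.661670) = -0.381146
  k4 = f(0.860000, 1.528439) = 0.043873
  y ← 1.692332 + (0.43/6)·(k1 + 2k2 + 2k3 + k4) = 1.585718
y(0.86) ≈ 1.5857

1.5857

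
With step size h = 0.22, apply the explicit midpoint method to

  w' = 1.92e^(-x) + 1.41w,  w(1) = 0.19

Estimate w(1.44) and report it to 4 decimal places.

0.7034

Midpoint: k1 = f(x_n, w_n); k2 = f(x_n + h/2, w_n + (h/2)·k1); w_{n+1} = w_n + h·k2.
x=1.000000, w=0.190000:
  k1 = f(1.000000, 0.190000) = 0.974229
  k2 = f(1.110000, 0.297165) = 1.051756
  w ← 0.190000 + 0.22·1.051756 = 0.421386
x=1.220000, w=0.421386:
  k1 = f(1.220000, 0.421386) = 1.160997
  k2 = f(1.330000, 0.549096) = 1.282022
  w ← 0.421386 + 0.22·1.282022 = 0.703431
w(1.44) ≈ 0.7034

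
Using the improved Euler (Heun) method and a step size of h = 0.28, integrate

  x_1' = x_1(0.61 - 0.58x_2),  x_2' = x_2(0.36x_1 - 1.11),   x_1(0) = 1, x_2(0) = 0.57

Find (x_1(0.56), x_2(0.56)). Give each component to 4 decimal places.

Heun on (x_1,x_2): k1 = f(s_n, state_n); k2 = f(s_n + h, state_n + h·k1); state_{n+1} = state_n + (h/2)·(k1 + k2).
0.000000: (1.000000, 0.570000)
  k1 = (0.279400, -0.427500)
  predictor → (1.078232, 0.450300)
  k2 = (0.376115, -0.325043)
  → (1.091772, 0.464644)
0.280000: (1.091772, 0.464644)
  k1 = (0.371756, -0.333132)
  predictor → (1.195864, 0.371367)
  k2 = (0.471896, -0.252340)
  → (1.209883, 0.382678)
(x_1(0.56), x_2(0.56)) ≈ (1.2099, 0.3827)

1.2099, 0.3827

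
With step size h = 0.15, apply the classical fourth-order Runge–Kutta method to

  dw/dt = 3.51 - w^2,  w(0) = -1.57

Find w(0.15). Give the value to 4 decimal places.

-1.3718

RK4: k1 = f(t_n, w_n); k2 = f(t_n + h/2, w_n + (h/2)·k1); k3 = f(t_n + h/2, w_n + (h/2)·k2); k4 = f(t_n + h, w_n + h·k3); w_{n+1} = w_n + (h/6)·(k1 + 2k2 + 2k3 + k4).
t=0.000000, w=-1.570000:
  k1 = f(0.000000, -1.570000) = 1.045100
  k2 = f(0.075000, -1.491618) = 1.285077
  k3 = f(0.075000, -1.473619) = 1.338446
  k4 = f(0.150000, -1.369233) = 1.635201
  w ← -1.570000 + (0.15/6)·(k1 + 2k2 + 2k3 + k4) = -1.371816
w(0.15) ≈ -1.3718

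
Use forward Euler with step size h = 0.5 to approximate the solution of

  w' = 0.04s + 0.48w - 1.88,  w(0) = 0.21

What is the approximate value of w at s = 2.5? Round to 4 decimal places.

Euler: w_{n+1} = w_n + h·f(s_n, w_n).
s=0.000000, w=0.210000: f=-1.779200 → w ← 0.210000 + 0.5·(-1.779200) = -0.679600
s=0.500000, w=-0.679600: f=-2.186208 → w ← -0.679600 + 0.5·(-2.186208) = -1.772704
s=1.000000, w=-1.772704: f=-2.690898 → w ← -1.772704 + 0.5·(-2.690898) = -3.118153
s=1.500000, w=-3.118153: f=-3.316713 → w ← -3.118153 + 0.5·(-3.316713) = -4.776510
s=2.000000, w=-4.776510: f=-4.092725 → w ← -4.776510 + 0.5·(-4.092725) = -6.822872
w(2.5) ≈ -6.8229

-6.8229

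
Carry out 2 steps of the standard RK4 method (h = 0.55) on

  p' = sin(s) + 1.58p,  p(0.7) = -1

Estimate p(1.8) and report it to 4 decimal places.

-3.1541

RK4: k1 = f(s_n, p_n); k2 = f(s_n + h/2, p_n + (h/2)·k1); k3 = f(s_n + h/2, p_n + (h/2)·k2); k4 = f(s_n + h, p_n + h·k3); p_{n+1} = p_n + (h/6)·(k1 + 2k2 + 2k3 + k4).
s=0.700000, p=-1.000000:
  k1 = f(0.700000, -1.000000) = -0.935782
  k2 = f(0.975000, -1.257340) = -1.158896
  k3 = f(0.975000, -1.318696) = -1.255838
  k4 = f(1.250000, -1.690711) = -1.722339
  p ← -1.000000 + (0.55/6)·(k1 + 2k2 + 2k3 + k4) = -1.686362
s=1.250000, p=-1.686362:
  k1 = f(1.250000, -1.686362) = -1.715468
  k2 = f(1.525000, -2.158116) = -2.410872
  k3 = f(1.525000, -2.349352) = -2.713025
  k4 = f(1.800000, -3.178526) = -4.048223
  p ← -1.686362 + (0.55/6)·(k1 + 2k2 + 2k3 + k4) = -3.154082
p(1.8) ≈ -3.1541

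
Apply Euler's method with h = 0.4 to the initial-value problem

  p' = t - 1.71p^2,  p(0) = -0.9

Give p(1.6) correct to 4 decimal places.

-46.1280

Euler: p_{n+1} = p_n + h·f(t_n, p_n).
t=0.000000, p=-0.900000: f=-1.385100 → p ← -0.900000 + 0.4·(-1.385100) = -1.454040
t=0.400000, p=-1.454040: f=-3.215337 → p ← -1.454040 + 0.4·(-3.215337) = -2.740175
t=0.800000, p=-2.740175: f=-12.039635 → p ← -2.740175 + 0.4·(-12.039635) = -7.556029
t=1.200000, p=-7.556029: f=-96.430010 → p ← -7.556029 + 0.4·(-96.430010) = -46.128033
p(1.6) ≈ -46.1280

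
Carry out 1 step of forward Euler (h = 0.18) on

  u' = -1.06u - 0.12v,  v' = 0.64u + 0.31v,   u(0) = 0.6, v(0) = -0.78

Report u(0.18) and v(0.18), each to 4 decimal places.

Euler on (u,v): u_{n+1} = u_n + h·u', v_{n+1} = v_n + h·v'.
0.000000: (0.600000, -0.780000); f=(-0.542400, 0.142200) → (0.502368, -0.754404)
(u(0.18), v(0.18)) ≈ (0.5024, -0.7544)

0.5024, -0.7544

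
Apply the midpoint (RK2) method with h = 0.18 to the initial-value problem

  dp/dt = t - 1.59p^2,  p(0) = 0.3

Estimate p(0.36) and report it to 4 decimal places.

0.3160

Midpoint: k1 = f(t_n, p_n); k2 = f(t_n + h/2, p_n + (h/2)·k1); p_{n+1} = p_n + h·k2.
t=0.000000, p=0.300000:
  k1 = f(0.000000, 0.300000) = -0.143100
  k2 = f(0.090000, 0.287121) = -0.041077
  p ← 0.300000 + 0.18·(-0.041077) = 0.292606
t=0.180000, p=0.292606:
  k1 = f(0.180000, 0.292606) = 0.043867
  k2 = f(0.270000, 0.296554) = 0.130168
  p ← 0.292606 + 0.18·0.130168 = 0.316036
p(0.36) ≈ 0.3160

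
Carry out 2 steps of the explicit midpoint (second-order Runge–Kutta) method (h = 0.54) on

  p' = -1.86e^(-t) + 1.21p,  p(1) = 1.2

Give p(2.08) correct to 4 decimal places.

3.1956

Midpoint: k1 = f(t_n, p_n); k2 = f(t_n + h/2, p_n + (h/2)·k1); p_{n+1} = p_n + h·k2.
t=1.000000, p=1.200000:
  k1 = f(1.000000, 1.200000) = 0.767744
  k2 = f(1.270000, 1.407291) = 1.180475
  p ← 1.200000 + 0.54·1.180475 = 1.837457
t=1.540000, p=1.837457:
  k1 = f(1.540000, 1.837457) = 1.824574
  k2 = f(1.810000, 2.330092) = 2.515014
  p ← 1.837457 + 0.54·2.515014 = 3.195564
p(2.08) ≈ 3.1956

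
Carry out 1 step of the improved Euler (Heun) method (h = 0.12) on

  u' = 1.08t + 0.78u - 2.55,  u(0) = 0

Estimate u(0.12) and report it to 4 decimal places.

Heun: k1 = f(t_n, u_n); k2 = f(t_n + h, u_n + h·k1); u_{n+1} = u_n + (h/2)·(k1 + k2).
t=0.000000, u=0.000000:
  k1 = f(0.000000, 0.000000) = -2.550000
  k2 = f(0.120000, -0.306000) = -2.659080
  u ← 0.000000 + (0.12/2)·(-2.550000 + (-2.659080)) = -0.312545
u(0.12) ≈ -0.3125

-0.3125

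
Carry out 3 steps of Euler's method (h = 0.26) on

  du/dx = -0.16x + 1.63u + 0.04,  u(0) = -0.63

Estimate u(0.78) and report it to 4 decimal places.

-1.8091

Euler: u_{n+1} = u_n + h·f(x_n, u_n).
x=0.000000, u=-0.630000: f=-0.986900 → u ← -0.630000 + 0.26·(-0.986900) = -0.886594
x=0.260000, u=-0.886594: f=-1.446748 → u ← -0.886594 + 0.26·(-1.446748) = -1.262749
x=0.520000, u=-1.262749: f=-2.101480 → u ← -1.262749 + 0.26·(-2.101480) = -1.809133
u(0.78) ≈ -1.8091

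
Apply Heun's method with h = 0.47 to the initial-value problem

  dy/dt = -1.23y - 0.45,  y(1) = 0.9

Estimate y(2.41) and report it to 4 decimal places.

Heun: k1 = f(t_n, y_n); k2 = f(t_n + h, y_n + h·k1); y_{n+1} = y_n + (h/2)·(k1 + k2).
t=1.000000, y=0.900000:
  k1 = f(1.000000, 0.900000) = -1.557000
  k2 = f(1.470000, 0.168210) = -0.656898
  y ← 0.900000 + (0.47/2)·(-1.557000 + (-0.656898)) = 0.379734
t=1.470000, y=0.379734:
  k1 = f(1.470000, 0.379734) = -0.917073
  k2 = f(1.940000, -0.051290) = -0.386913
  y ← 0.379734 + (0.47/2)·(-0.917073 + (-0.386913)) = 0.073297
t=1.940000, y=0.073297:
  k1 = f(1.940000, 0.073297) = -0.540156
  k2 = f(2.410000, -0.180576) = -0.227892
  y ← 0.073297 + (0.47/2)·(-0.540156 + (-0.227892)) = -0.107194
y(2.41) ≈ -0.1072

-0.1072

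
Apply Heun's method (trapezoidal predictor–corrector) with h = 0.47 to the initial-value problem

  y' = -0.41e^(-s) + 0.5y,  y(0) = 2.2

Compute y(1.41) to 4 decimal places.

3.9311

Heun: k1 = f(s_n, y_n); k2 = f(s_n + h, y_n + h·k1); y_{n+1} = y_n + (h/2)·(k1 + k2).
s=0.000000, y=2.200000:
  k1 = f(0.000000, 2.200000) = 0.690000
  k2 = f(0.470000, 2.524300) = 1.005899
  y ← 2.200000 + (0.47/2)·(0.690000 + 1.005899) = 2.598536
s=0.470000, y=2.598536:
  k1 = f(0.470000, 2.598536) = 1.043017
  k2 = f(0.940000, 3.088754) = 1.384220
  y ← 2.598536 + (0.47/2)·(1.043017 + 1.384220) = 3.168937
s=0.940000, y=3.168937:
  k1 = f(0.940000, 3.168937) = 1.424311
  k2 = f(1.410000, 3.838363) = 1.819083
  y ← 3.168937 + (0.47/2)·(1.424311 + 1.819083) = 3.931135
y(1.41) ≈ 3.9311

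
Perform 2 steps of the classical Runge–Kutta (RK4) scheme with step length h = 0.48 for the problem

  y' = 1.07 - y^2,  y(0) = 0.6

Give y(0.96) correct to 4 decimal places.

0.9602

RK4: k1 = f(x_n, y_n); k2 = f(x_n + h/2, y_n + (h/2)·k1); k3 = f(x_n + h/2, y_n + (h/2)·k2); k4 = f(x_n + h, y_n + h·k3); y_{n+1} = y_n + (h/6)·(k1 + 2k2 + 2k3 + k4).
x=0.000000, y=0.600000:
  k1 = f(0.000000, 0.600000) = 0.710000
  k2 = f(0.240000, 0.770400) = 0.476484
  k3 = f(0.240000, 0.714356) = 0.559695
  k4 = f(0.480000, 0.868654) = 0.315441
  y ← 0.600000 + (0.48/6)·(k1 + 2k2 + 2k3 + k4) = 0.847824
x=0.480000, y=0.847824:
  k1 = f(0.480000, 0.847824) = 0.351195
  k2 = f(0.720000, 0.932111) = 0.201170
  k3 = f(0.720000, 0.896105) = 0.266996
  k4 = f(0.960000, 0.975982) = 0.117459
  y ← 0.847824 + (0.48/6)·(k1 + 2k2 + 2k3 + k4) = 0.960223
y(0.96) ≈ 0.9602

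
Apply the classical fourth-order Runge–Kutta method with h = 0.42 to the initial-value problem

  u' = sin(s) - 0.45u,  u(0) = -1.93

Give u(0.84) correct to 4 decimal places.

-1.0291

RK4: k1 = f(s_n, u_n); k2 = f(s_n + h/2, u_n + (h/2)·k1); k3 = f(s_n + h/2, u_n + (h/2)·k2); k4 = f(s_n + h, u_n + h·k3); u_{n+1} = u_n + (h/6)·(k1 + 2k2 + 2k3 + k4).
s=0.000000, u=-1.930000:
  k1 = f(0.000000, -1.930000) = 0.868500
  k2 = f(0.210000, -1.747615) = 0.994887
  k3 = f(0.210000, -1.721074) = 0.982943
  k4 = f(0.420000, -1.517164) = 1.090484
  u ← -1.930000 + (0.42/6)·(k1 + 2k2 + 2k3 + k4) = -1.515975
s=0.420000, u=-1.515975:
  k1 = f(0.420000, -1.515975) = 1.089949
  k2 = f(0.630000, -1.287086) = 1.168333
  k3 = f(0.630000, -1.270625) = 1.160926
  k4 = f(0.840000, -1.028386) = 1.207417
  u ← -1.515975 + (0.42/6)·(k1 + 2k2 + 2k3 + k4) = -1.029063
u(0.84) ≈ -1.0291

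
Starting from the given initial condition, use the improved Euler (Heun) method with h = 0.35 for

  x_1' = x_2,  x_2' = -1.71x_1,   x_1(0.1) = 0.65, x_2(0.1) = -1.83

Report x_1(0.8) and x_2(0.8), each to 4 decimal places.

-0.7620, -1.7800

Heun on (x_1,x_2): k1 = f(t_n, state_n); k2 = f(t_n + h, state_n + h·k1); state_{n+1} = state_n + (h/2)·(k1 + k2).
0.100000: (0.650000, -1.830000)
  k1 = (-1.830000, -1.111500)
  predictor → (0.009500, -2.219025)
  k2 = (-2.219025, -0.016245)
  → (-0.058579, -2.027355)
0.450000: (-0.058579, -2.027355)
  k1 = (-2.027355, 0.100171)
  predictor → (-0.768154, -1.992296)
  k2 = (-1.992296, 1.313543)
  → (-0.762018, -1.779955)
(x_1(0.8), x_2(0.8)) ≈ (-0.7620, -1.7800)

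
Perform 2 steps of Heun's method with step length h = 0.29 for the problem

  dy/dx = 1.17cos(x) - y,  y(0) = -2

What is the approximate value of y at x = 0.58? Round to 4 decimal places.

-0.6610

Heun: k1 = f(x_n, y_n); k2 = f(x_n + h, y_n + h·k1); y_{n+1} = y_n + (h/2)·(k1 + k2).
x=0.000000, y=-2.000000:
  k1 = f(0.000000, -2.000000) = 3.170000
  k2 = f(0.290000, -1.080700) = 2.201845
  y ← -2.000000 + (0.29/2)·(3.170000 + 2.201845) = -1.221082
x=0.290000, y=-1.221082:
  k1 = f(0.290000, -1.221082) = 2.342228
  k2 = f(0.580000, -0.541836) = 1.520498
  y ← -1.221082 + (0.29/2)·(2.342228 + 1.520498) = -0.660987
y(0.58) ≈ -0.6610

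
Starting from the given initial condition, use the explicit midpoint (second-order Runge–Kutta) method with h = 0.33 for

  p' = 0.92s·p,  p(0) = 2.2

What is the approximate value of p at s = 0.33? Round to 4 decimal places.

Midpoint: k1 = f(s_n, p_n); k2 = f(s_n + h/2, p_n + (h/2)·k1); p_{n+1} = p_n + h·k2.
s=0.000000, p=2.200000:
  k1 = f(0.000000, 2.200000) = 0.000000
  k2 = f(0.165000, 2.200000) = 0.333960
  p ← 2.200000 + 0.33·0.333960 = 2.310207
p(0.33) ≈ 2.3102

2.3102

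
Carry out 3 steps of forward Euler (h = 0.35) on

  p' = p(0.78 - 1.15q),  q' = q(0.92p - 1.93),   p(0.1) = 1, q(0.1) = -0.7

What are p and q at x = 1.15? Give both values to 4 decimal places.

Euler on (p,q): p_{n+1} = p_n + h·p', q_{n+1} = q_n + h·q'.
0.100000: (1.000000, -0.700000); f=(1.585000, 0.707000) → (1.554750, -0.452550)
0.450000: (1.554750, -0.452550); f=(2.021847, 0.226108) → (2.262397, -0.373412)
0.800000: (2.262397, -0.373412); f=(2.736197, -0.056536) → (3.220066, -0.393200)
(p(1.15), q(1.15)) ≈ (3.2201, -0.3932)

3.2201, -0.3932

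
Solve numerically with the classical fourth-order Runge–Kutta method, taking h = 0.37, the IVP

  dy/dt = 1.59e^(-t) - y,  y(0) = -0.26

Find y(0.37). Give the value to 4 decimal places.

0.2266

RK4: k1 = f(t_n, y_n); k2 = f(t_n + h/2, y_n + (h/2)·k1); k3 = f(t_n + h/2, y_n + (h/2)·k2); k4 = f(t_n + h, y_n + h·k3); y_{n+1} = y_n + (h/6)·(k1 + 2k2 + 2k3 + k4).
t=0.000000, y=-0.260000:
  k1 = f(0.000000, -0.260000) = 1.850000
  k2 = f(0.185000, 0.082250) = 1.239206
  k3 = f(0.185000, -0.030747) = 1.352203
  k4 = f(0.370000, 0.240315) = 0.857953
  y ← -0.260000 + (0.37/6)·(k1 + 2k2 + 2k3 + k4) = 0.226597
y(0.37) ≈ 0.2266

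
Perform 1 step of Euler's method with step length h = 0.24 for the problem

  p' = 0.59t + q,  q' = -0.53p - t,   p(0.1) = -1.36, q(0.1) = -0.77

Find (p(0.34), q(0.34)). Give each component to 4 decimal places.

-1.5306, -0.6210

Euler on (p,q): p_{n+1} = p_n + h·p', q_{n+1} = q_n + h·q'.
0.100000: (-1.360000, -0.770000); f=(-0.711000, 0.620800) → (-1.530640, -0.621008)
(p(0.34), q(0.34)) ≈ (-1.5306, -0.6210)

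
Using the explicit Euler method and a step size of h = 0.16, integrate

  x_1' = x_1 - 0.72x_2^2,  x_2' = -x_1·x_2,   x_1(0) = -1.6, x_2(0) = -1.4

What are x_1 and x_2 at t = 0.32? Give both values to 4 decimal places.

-2.7711, -2.3441

Euler on (x_1,x_2): x_1_{n+1} = x_1_n + h·x_1', x_2_{n+1} = x_2_n + h·x_2'.
0.000000: (-1.600000, -1.400000); f=(-3.011200, -2.240000) → (-2.081792, -1.758400)
0.160000: (-2.081792, -1.758400); f=(-4.308011, -3.660623) → (-2.771074, -2.344100)
(x_1(0.32), x_2(0.32)) ≈ (-2.7711, -2.3441)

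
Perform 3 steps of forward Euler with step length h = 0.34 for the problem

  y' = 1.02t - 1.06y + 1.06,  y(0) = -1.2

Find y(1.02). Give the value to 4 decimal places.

0.7356

Euler: y_{n+1} = y_n + h·f(t_n, y_n).
t=0.000000, y=-1.200000: f=2.332000 → y ← -1.200000 + 0.34·2.332000 = -0.407120
t=0.340000, y=-0.407120: f=1.838347 → y ← -0.407120 + 0.34·1.838347 = 0.217918
t=0.680000, y=0.217918: f=1.522607 → y ← 0.217918 + 0.34·1.522607 = 0.735604
y(1.02) ≈ 0.7356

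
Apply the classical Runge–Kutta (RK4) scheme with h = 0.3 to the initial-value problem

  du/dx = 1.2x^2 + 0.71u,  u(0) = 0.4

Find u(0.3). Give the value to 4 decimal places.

RK4: k1 = f(x_n, u_n); k2 = f(x_n + h/2, u_n + (h/2)·k1); k3 = f(x_n + h/2, u_n + (h/2)·k2); k4 = f(x_n + h, u_n + h·k3); u_{n+1} = u_n + (h/6)·(k1 + 2k2 + 2k3 + k4).
x=0.000000, u=0.400000:
  k1 = f(0.000000, 0.400000) = 0.284000
  k2 = f(0.150000, 0.442600) = 0.341246
  k3 = f(0.150000, 0.451187) = 0.347343
  k4 = f(0.300000, 0.504203) = 0.465984
  u ← 0.400000 + (0.3/6)·(k1 + 2k2 + 2k3 + k4) = 0.506358
u(0.3) ≈ 0.5064

0.5064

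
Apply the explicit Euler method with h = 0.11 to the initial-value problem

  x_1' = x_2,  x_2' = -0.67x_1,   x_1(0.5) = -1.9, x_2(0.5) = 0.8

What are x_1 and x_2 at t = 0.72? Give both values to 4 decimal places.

Euler on (x_1,x_2): x_1_{n+1} = x_1_n + h·x_1', x_2_{n+1} = x_2_n + h·x_2'.
0.500000: (-1.900000, 0.800000); f=(0.800000, 1.273000) → (-1.812000, 0.940030)
0.610000: (-1.812000, 0.940030); f=(0.940030, 1.214040) → (-1.708597, 1.073574)
(x_1(0.72), x_2(0.72)) ≈ (-1.7086, 1.0736)

-1.7086, 1.0736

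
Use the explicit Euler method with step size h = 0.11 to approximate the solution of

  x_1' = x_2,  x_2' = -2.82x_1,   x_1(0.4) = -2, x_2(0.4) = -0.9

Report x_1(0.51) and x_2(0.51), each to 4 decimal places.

Euler on (x_1,x_2): x_1_{n+1} = x_1_n + h·x_1', x_2_{n+1} = x_2_n + h·x_2'.
0.400000: (-2.000000, -0.900000); f=(-0.900000, 5.640000) → (-2.099000, -0.279600)
(x_1(0.51), x_2(0.51)) ≈ (-2.0990, -0.2796)

-2.0990, -0.2796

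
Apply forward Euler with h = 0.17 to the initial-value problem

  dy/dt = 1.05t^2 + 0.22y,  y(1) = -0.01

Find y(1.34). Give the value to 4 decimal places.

0.4188

Euler: y_{n+1} = y_n + h·f(t_n, y_n).
t=1.000000, y=-0.010000: f=1.047800 → y ← -0.010000 + 0.17·1.047800 = 0.168126
t=1.170000, y=0.168126: f=1.474333 → y ← 0.168126 + 0.17·1.474333 = 0.418763
y(1.34) ≈ 0.4188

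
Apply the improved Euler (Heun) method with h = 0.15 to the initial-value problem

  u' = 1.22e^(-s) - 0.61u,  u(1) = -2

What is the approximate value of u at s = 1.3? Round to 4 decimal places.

Heun: k1 = f(s_n, u_n); k2 = f(s_n + h, u_n + h·k1); u_{n+1} = u_n + (h/2)·(k1 + k2).
s=1.000000, u=-2.000000:
  k1 = f(1.000000, -2.000000) = 1.668813
  k2 = f(1.150000, -1.749678) = 1.453600
  u ← -2.000000 + (0.15/2)·(1.668813 + 1.453600) = -1.765819
s=1.150000, u=-1.765819:
  k1 = f(1.150000, -1.765819) = 1.463446
  k2 = f(1.300000, -1.546302) = 1.275733
  u ← -1.765819 + (0.15/2)·(1.463446 + 1.275733) = -1.560381
u(1.3) ≈ -1.5604

-1.5604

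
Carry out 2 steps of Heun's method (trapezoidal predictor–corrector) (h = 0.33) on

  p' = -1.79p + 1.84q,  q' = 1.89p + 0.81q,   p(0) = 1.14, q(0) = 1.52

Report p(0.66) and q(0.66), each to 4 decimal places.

2.7376, 5.1402

Heun on (p,q): k1 = f(s_n, state_n); k2 = f(s_n + h, state_n + h·k1); state_{n+1} = state_n + (h/2)·(k1 + k2).
0.000000: (1.140000, 1.520000)
  k1 = (0.756200, 3.385800)
  predictor → (1.389546, 2.637314)
  k2 = (2.365370, 4.762466)
  → (1.655059, 2.864464)
0.330000: (1.655059, 2.864464)
  k1 = (2.308058, 5.448278)
  predictor → (2.416718, 4.662396)
  k2 = (4.252882, 8.344138)
  → (2.737614, 5.140212)
(p(0.66), q(0.66)) ≈ (2.7376, 5.1402)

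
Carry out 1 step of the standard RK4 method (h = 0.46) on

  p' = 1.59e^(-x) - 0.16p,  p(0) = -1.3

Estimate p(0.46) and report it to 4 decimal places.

-0.6441

RK4: k1 = f(x_n, p_n); k2 = f(x_n + h/2, p_n + (h/2)·k1); k3 = f(x_n + h/2, p_n + (h/2)·k2); k4 = f(x_n + h, p_n + h·k3); p_{n+1} = p_n + (h/6)·(k1 + 2k2 + 2k3 + k4).
x=0.000000, p=-1.300000:
  k1 = f(0.000000, -1.300000) = 1.798000
  k2 = f(0.230000, -0.886460) = 1.405142
  k3 = f(0.230000, -0.976817) = 1.419599
  k4 = f(0.460000, -0.646984) = 1.107258
  p ← -1.300000 + (0.46/6)·(k1 + 2k2 + 2k3 + k4) = -0.644137
p(0.46) ≈ -0.6441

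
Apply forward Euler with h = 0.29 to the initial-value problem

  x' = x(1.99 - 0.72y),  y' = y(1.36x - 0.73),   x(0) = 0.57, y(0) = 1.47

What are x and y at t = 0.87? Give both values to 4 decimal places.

1.1396, 1.8389

Euler on (x,y): x_{n+1} = x_n + h·x', y_{n+1} = y_n + h·y'.
0.000000: (0.570000, 1.470000); f=(0.531012, 0.066444) → (0.723993, 1.489269)
0.290000: (0.723993, 1.489269); f=(0.664428, 0.379214) → (0.916678, 1.599241)
0.580000: (0.916678, 1.599241); f=(0.768677, 0.826298) → (1.139594, 1.838867)
(x(0.87), y(0.87)) ≈ (1.1396, 1.8389)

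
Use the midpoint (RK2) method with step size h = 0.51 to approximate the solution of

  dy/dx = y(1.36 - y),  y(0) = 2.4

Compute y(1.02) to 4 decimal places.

Midpoint: k1 = f(x_n, y_n); k2 = f(x_n + h/2, y_n + (h/2)·k1); y_{n+1} = y_n + h·k2.
x=0.000000, y=2.400000:
  k1 = f(0.000000, 2.400000) = -2.496000
  k2 = f(0.255000, 1.763520) = -0.711616
  y ← 2.400000 + 0.51·(-0.711616) = 2.037076
x=0.510000, y=2.037076:
  k1 = f(0.510000, 2.037076) = -1.379255
  k2 = f(0.765000, 1.685366) = -0.548361
  y ← 2.037076 + 0.51·(-0.548361) = 1.757412
y(1.02) ≈ 1.7574

1.7574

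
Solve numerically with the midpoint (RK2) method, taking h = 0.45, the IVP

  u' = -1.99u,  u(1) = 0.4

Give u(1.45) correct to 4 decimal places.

Midpoint: k1 = f(x_n, u_n); k2 = f(x_n + h/2, u_n + (h/2)·k1); u_{n+1} = u_n + h·k2.
x=1.000000, u=0.400000:
  k1 = f(1.000000, 0.400000) = -0.796000
  k2 = f(1.225000, 0.220900) = -0.439591
  u ← 0.400000 + 0.45·(-0.439591) = 0.202184
u(1.45) ≈ 0.2022

0.2022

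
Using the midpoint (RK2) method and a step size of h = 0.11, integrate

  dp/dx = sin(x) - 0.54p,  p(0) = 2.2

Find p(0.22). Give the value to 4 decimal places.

Midpoint: k1 = f(x_n, p_n); k2 = f(x_n + h/2, p_n + (h/2)·k1); p_{n+1} = p_n + h·k2.
x=0.000000, p=2.200000:
  k1 = f(0.000000, 2.200000) = -1.188000
  k2 = f(0.055000, 2.134660) = -1.097744
  p ← 2.200000 + 0.11·(-1.097744) = 2.079248
x=0.110000, p=2.079248:
  k1 = f(0.110000, 2.079248) = -1.013016
  k2 = f(0.165000, 2.023532) = -0.928455
  p ← 2.079248 + 0.11·(-0.928455) = 1.977118
p(0.22) ≈ 1.9771

1.9771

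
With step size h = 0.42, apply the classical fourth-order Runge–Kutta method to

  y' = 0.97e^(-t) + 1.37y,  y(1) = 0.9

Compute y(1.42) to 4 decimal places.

1.7683

RK4: k1 = f(t_n, y_n); k2 = f(t_n + h/2, y_n + (h/2)·k1); k3 = f(t_n + h/2, y_n + (h/2)·k2); k4 = f(t_n + h, y_n + h·k3); y_{n+1} = y_n + (h/6)·(k1 + 2k2 + 2k3 + k4).
t=1.000000, y=0.900000:
  k1 = f(1.000000, 0.900000) = 1.589843
  k2 = f(1.210000, 1.233867) = 1.979649
  k3 = f(1.210000, 1.315726) = 2.091796
  k4 = f(1.420000, 1.778555) = 2.671082
  y ← 0.900000 + (0.42/6)·(k1 + 2k2 + 2k3 + k4) = 1.768267
y(1.42) ≈ 1.7683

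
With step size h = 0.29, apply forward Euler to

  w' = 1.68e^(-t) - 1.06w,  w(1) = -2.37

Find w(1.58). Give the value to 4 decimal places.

Euler: w_{n+1} = w_n + h·f(t_n, w_n).
t=1.000000, w=-2.370000: f=3.130237 → w ← -2.370000 + 0.29·3.130237 = -1.462231
t=1.290000, w=-1.462231: f=2.012420 → w ← -1.462231 + 0.29·2.012420 = -0.878629
w(1.58) ≈ -0.8786

-0.8786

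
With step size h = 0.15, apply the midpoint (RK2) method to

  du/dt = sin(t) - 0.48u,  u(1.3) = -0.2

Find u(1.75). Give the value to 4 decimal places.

0.2400

Midpoint: k1 = f(t_n, u_n); k2 = f(t_n + h/2, u_n + (h/2)·k1); u_{n+1} = u_n + h·k2.
t=1.300000, u=-0.200000:
  k1 = f(1.300000, -0.200000) = 1.059558
  k2 = f(1.375000, -0.120533) = 1.038749
  u ← -0.200000 + 0.15·1.038749 = -0.044188
t=1.450000, u=-0.044188:
  k1 = f(1.450000, -0.044188) = 1.013923
  k2 = f(1.525000, 0.031857) = 0.983660
  u ← -0.044188 + 0.15·0.983660 = 0.103361
t=1.600000, u=0.103361:
  k1 = f(1.600000, 0.103361) = 0.949960
  k2 = f(1.675000, 0.174608) = 0.910764
  u ← 0.103361 + 0.15·0.910764 = 0.239976
u(1.75) ≈ 0.2400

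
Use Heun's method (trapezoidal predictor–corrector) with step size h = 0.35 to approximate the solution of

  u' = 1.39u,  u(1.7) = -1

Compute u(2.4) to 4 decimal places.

Heun: k1 = f(x_n, u_n); k2 = f(x_n + h, u_n + h·k1); u_{n+1} = u_n + (h/2)·(k1 + k2).
x=1.700000, u=-1.000000:
  k1 = f(1.700000, -1.000000) = -1.390000
  k2 = f(2.050000, -1.486500) = -2.066235
  u ← -1.000000 + (0.35/2)·(-1.390000 + (-2.066235)) = -1.604841
x=2.050000, u=-1.604841:
  k1 = f(2.050000, -1.604841) = -2.230729
  k2 = f(2.400000, -2.385596) = -3.315979
  u ← -1.604841 + (0.35/2)·(-2.230729 + (-3.315979)) = -2.575515
u(2.4) ≈ -2.5755

-2.5755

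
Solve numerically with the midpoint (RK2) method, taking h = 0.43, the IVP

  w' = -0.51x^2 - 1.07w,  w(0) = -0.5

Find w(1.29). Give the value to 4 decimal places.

Midpoint: k1 = f(x_n, w_n); k2 = f(x_n + h/2, w_n + (h/2)·k1); w_{n+1} = w_n + h·k2.
x=0.000000, w=-0.500000:
  k1 = f(0.000000, -0.500000) = 0.535000
  k2 = f(0.215000, -0.384975) = 0.388349
  w ← -0.500000 + 0.43·0.388349 = -0.333010
x=0.430000, w=-0.333010:
  k1 = f(0.430000, -0.333010) = 0.262022
  k2 = f(0.645000, -0.276675) = 0.083870
  w ← -0.333010 + 0.43·0.083870 = -0.296946
x=0.860000, w=-0.296946:
  k1 = f(0.860000, -0.296946) = -0.059464
  k2 = f(1.075000, -0.309731) = -0.257957
  w ← -0.296946 + 0.43·(-0.257957) = -0.407867
w(1.29) ≈ -0.4079

-0.4079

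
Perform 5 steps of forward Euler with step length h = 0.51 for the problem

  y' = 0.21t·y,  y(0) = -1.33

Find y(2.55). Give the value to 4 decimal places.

-2.2065

Euler: y_{n+1} = y_n + h·f(t_n, y_n).
t=0.000000, y=-1.330000: f=0.000000 → y ← -1.330000 + 0.51·0.000000 = -1.330000
t=0.510000, y=-1.330000: f=-0.142443 → y ← -1.330000 + 0.51·(-0.142443) = -1.402646
t=1.020000, y=-1.402646: f=-0.300447 → y ← -1.402646 + 0.51·(-0.300447) = -1.555874
t=1.530000, y=-1.555874: f=-0.499902 → y ← -1.555874 + 0.51·(-0.499902) = -1.810824
t=2.040000, y=-1.810824: f=-0.775757 → y ← -1.810824 + 0.51·(-0.775757) = -2.206460
y(2.55) ≈ -2.2065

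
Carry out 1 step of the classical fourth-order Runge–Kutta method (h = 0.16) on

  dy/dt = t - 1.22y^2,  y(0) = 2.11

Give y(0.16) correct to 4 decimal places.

RK4: k1 = f(t_n, y_n); k2 = f(t_n + h/2, y_n + (h/2)·k1); k3 = f(t_n + h/2, y_n + (h/2)·k2); k4 = f(t_n + h, y_n + h·k3); y_{n+1} = y_n + (h/6)·(k1 + 2k2 + 2k3 + k4).
t=0.000000, y=2.110000:
  k1 = f(0.000000, 2.110000) = -5.431562
  k2 = f(0.080000, 1.675475) = -3.344804
  k3 = f(0.080000, 1.842416) = -4.061284
  k4 = f(0.160000, 1.460194) = -2.441245
  y ← 2.110000 + (0.16/6)·(k1 + 2k2 + 2k3 + k4) = 1.505067
y(0.16) ≈ 1.5051

1.5051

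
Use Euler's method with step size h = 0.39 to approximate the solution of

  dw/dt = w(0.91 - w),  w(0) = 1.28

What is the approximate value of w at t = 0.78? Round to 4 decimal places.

Euler: w_{n+1} = w_n + h·f(t_n, w_n).
t=0.000000, w=1.280000: f=-0.473600 → w ← 1.280000 + 0.39·(-0.473600) = 1.095296
t=0.390000, w=1.095296: f=-0.202954 → w ← 1.095296 + 0.39·(-0.202954) = 1.016144
w(0.78) ≈ 1.0161

1.0161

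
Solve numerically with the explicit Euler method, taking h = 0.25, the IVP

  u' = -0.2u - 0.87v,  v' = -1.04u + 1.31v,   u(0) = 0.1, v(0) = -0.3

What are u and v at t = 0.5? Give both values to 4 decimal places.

Euler on (u,v): u_{n+1} = u_n + h·u', v_{n+1} = v_n + h·v'.
0.000000: (0.100000, -0.300000); f=(0.241000, -0.497000) → (0.160250, -0.424250)
0.250000: (0.160250, -0.424250); f=(0.337047, -0.722428) → (0.244512, -0.604857)
(u(0.5), v(0.5)) ≈ (0.2445, -0.6049)

0.2445, -0.6049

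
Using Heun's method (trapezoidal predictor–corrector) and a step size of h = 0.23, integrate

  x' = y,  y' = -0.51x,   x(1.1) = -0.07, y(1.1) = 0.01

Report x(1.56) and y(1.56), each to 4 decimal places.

Heun on (x,y): k1 = f(s_n, state_n); k2 = f(s_n + h, state_n + h·k1); state_{n+1} = state_n + (h/2)·(k1 + k2).
1.100000: (-0.070000, 0.010000)
  k1 = (0.010000, 0.035700)
  predictor → (-0.067700, 0.018211)
  k2 = (0.018211, 0.034527)
  → (-0.066756, 0.018076)
1.330000: (-0.066756, 0.018076)
  k1 = (0.018076, 0.034045)
  predictor → (-0.062598, 0.025907)
  k2 = (0.025907, 0.031925)
  → (-0.061698, 0.025663)
(x(1.56), y(1.56)) ≈ (-0.0617, 0.0257)

-0.0617, 0.0257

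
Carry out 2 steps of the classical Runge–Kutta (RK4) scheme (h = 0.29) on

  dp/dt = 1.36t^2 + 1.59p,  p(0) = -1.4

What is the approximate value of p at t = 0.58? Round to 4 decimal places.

RK4: k1 = f(t_n, p_n); k2 = f(t_n + h/2, p_n + (h/2)·k1); k3 = f(t_n + h/2, p_n + (h/2)·k2); k4 = f(t_n + h, p_n + h·k3); p_{n+1} = p_n + (h/6)·(k1 + 2k2 + 2k3 + k4).
t=0.000000, p=-1.400000:
  k1 = f(0.000000, -1.400000) = -2.226000
  k2 = f(0.145000, -1.722770) = -2.710610
  k3 = f(0.145000, -1.793038) = -2.822337
  k4 = f(0.290000, -2.218478) = -3.413004
  p ← -1.400000 + (0.29/6)·(k1 + 2k2 + 2k3 + k4) = -2.207403
t=0.290000, p=-2.207403:
  k1 = f(0.290000, -2.207403) = -3.395395
  k2 = f(0.435000, -2.699736) = -4.035234
  k3 = f(0.435000, -2.792512) = -4.182749
  k4 = f(0.580000, -3.420401) = -4.980933
  p ← -2.207403 + (0.29/6)·(k1 + 2k2 + 2k3 + k4) = -3.406664
p(0.58) ≈ -3.4067

-3.4067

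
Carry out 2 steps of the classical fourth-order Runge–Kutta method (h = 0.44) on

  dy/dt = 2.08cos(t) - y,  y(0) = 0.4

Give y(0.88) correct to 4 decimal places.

1.1983

RK4: k1 = f(t_n, y_n); k2 = f(t_n + h/2, y_n + (h/2)·k1); k3 = f(t_n + h/2, y_n + (h/2)·k2); k4 = f(t_n + h, y_n + h·k3); y_{n+1} = y_n + (h/6)·(k1 + 2k2 + 2k3 + k4).
t=0.000000, y=0.400000:
  k1 = f(0.000000, 0.400000) = 1.680000
  k2 = f(0.220000, 0.769600) = 1.260267
  k3 = f(0.220000, 0.677259) = 1.352608
  k4 = f(0.440000, 0.995148) = 0.886736
  y ← 0.400000 + (0.44/6)·(k1 + 2k2 + 2k3 + k4) = 0.971449
t=0.440000, y=0.971449:
  k1 = f(0.440000, 0.971449) = 0.910435
  k2 = f(0.660000, 1.171745) = 0.471439
  k3 = f(0.660000, 1.075166) = 0.568018
  k4 = f(0.880000, 1.221377) = 0.103897
  y ← 0.971449 + (0.44/6)·(k1 + 2k2 + 2k3 + k4) = 1.198287
y(0.88) ≈ 1.1983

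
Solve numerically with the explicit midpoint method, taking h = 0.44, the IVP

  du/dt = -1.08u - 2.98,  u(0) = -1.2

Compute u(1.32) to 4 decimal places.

Midpoint: k1 = f(t_n, u_n); k2 = f(t_n + h/2, u_n + (h/2)·k1); u_{n+1} = u_n + h·k2.
t=0.000000, u=-1.200000:
  k1 = f(0.000000, -1.200000) = -1.684000
  k2 = f(0.220000, -1.570480) = -1.283882
  u ← -1.200000 + 0.44·(-1.283882) = -1.764908
t=0.440000, u=-1.764908:
  k1 = f(0.440000, -1.764908) = -1.073899
  k2 = f(0.660000, -2.001166) = -0.818741
  u ← -1.764908 + 0.44·(-0.818741) = -2.125154
t=0.880000, u=-2.125154:
  k1 = f(0.880000, -2.125154) = -0.684834
  k2 = f(1.100000, -2.275817) = -0.522117
  u ← -2.125154 + 0.44·(-0.522117) = -2.354886
u(1.32) ≈ -2.3549

-2.3549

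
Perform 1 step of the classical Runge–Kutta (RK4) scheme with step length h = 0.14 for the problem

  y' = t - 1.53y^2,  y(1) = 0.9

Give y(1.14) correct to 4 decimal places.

0.8808

RK4: k1 = f(t_n, y_n); k2 = f(t_n + h/2, y_n + (h/2)·k1); k3 = f(t_n + h/2, y_n + (h/2)·k2); k4 = f(t_n + h, y_n + h·k3); y_{n+1} = y_n + (h/6)·(k1 + 2k2 + 2k3 + k4).
t=1.000000, y=0.900000:
  k1 = f(1.000000, 0.900000) = -0.239300
  k2 = f(1.070000, 0.883249) = -0.123597
  k3 = f(1.070000, 0.891348) = -0.145587
  k4 = f(1.140000, 0.879618) = -0.043803
  y ← 0.900000 + (0.14/6)·(k1 + 2k2 + 2k3 + k4) = 0.880832
y(1.14) ≈ 0.8808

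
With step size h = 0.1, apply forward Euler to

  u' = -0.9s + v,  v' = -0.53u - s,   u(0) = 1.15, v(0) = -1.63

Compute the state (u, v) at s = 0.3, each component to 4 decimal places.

Euler on (u,v): u_{n+1} = u_n + h·u', v_{n+1} = v_n + h·v'.
0.000000: (1.150000, -1.630000); f=(-1.630000, -0.609500) → (0.987000, -1.690950)
0.100000: (0.987000, -1.690950); f=(-1.780950, -0.623110) → (0.808905, -1.753261)
0.200000: (0.808905, -1.753261); f=(-1.933261, -0.628720) → (0.615579, -1.816133)
(u(0.3), v(0.3)) ≈ (0.6156, -1.8161)

0.6156, -1.8161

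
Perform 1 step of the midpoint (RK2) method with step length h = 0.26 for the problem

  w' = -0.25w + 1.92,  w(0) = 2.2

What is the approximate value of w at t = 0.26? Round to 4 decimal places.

Midpoint: k1 = f(t_n, w_n); k2 = f(t_n + h/2, w_n + (h/2)·k1); w_{n+1} = w_n + h·k2.
t=0.000000, w=2.200000:
  k1 = f(0.000000, 2.200000) = 1.370000
  k2 = f(0.130000, 2.378100) = 1.325475
  w ← 2.200000 + 0.26·1.325475 = 2.544624
w(0.26) ≈ 2.5446

2.5446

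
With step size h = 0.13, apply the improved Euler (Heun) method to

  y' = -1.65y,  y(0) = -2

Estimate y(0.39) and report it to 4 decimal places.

Heun: k1 = f(x_n, y_n); k2 = f(x_n + h, y_n + h·k1); y_{n+1} = y_n + (h/2)·(k1 + k2).
x=0.000000, y=-2.000000:
  k1 = f(0.000000, -2.000000) = 3.300000
  k2 = f(0.130000, -1.571000) = 2.592150
  y ← -2.000000 + (0.13/2)·(3.300000 + 2.592150) = -1.617010
x=0.130000, y=-1.617010:
  k1 = f(0.130000, -1.617010) = 2.668067
  k2 = f(0.260000, -1.270162) = 2.095767
  y ← -1.617010 + (0.13/2)·(2.668067 + 2.095767) = -1.307361
x=0.260000, y=-1.307361:
  k1 = f(0.260000, -1.307361) = 2.157146
  k2 = f(0.390000, -1.026932) = 1.694438
  y ← -1.307361 + (0.13/2)·(2.157146 + 1.694438) = -1.057008
y(0.39) ≈ -1.0570

-1.0570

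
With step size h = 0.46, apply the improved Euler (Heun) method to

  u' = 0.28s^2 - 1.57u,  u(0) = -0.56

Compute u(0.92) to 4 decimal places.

-0.0968

Heun: k1 = f(s_n, u_n); k2 = f(s_n + h, u_n + h·k1); u_{n+1} = u_n + (h/2)·(k1 + k2).
s=0.000000, u=-0.560000:
  k1 = f(0.000000, -0.560000) = 0.879200
  k2 = f(0.460000, -0.155568) = 0.303490
  u ← -0.560000 + (0.46/2)·(0.879200 + 0.303490) = -0.287981
s=0.460000, u=-0.287981:
  k1 = f(0.460000, -0.287981) = 0.511379
  k2 = f(0.920000, -0.052747) = 0.319805
  u ← -0.287981 + (0.46/2)·(0.511379 + 0.319805) = -0.096809
u(0.92) ≈ -0.0968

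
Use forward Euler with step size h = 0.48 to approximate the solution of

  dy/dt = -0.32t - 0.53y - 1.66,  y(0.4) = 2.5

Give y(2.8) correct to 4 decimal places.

Euler: y_{n+1} = y_n + h·f(t_n, y_n).
t=0.400000, y=2.500000: f=-3.113000 → y ← 2.500000 + 0.48·(-3.113000) = 1.005760
t=0.880000, y=1.005760: f=-2.474653 → y ← 1.005760 + 0.48·(-2.474653) = -0.182073
t=1.360000, y=-0.182073: f=-1.998701 → y ← -0.182073 + 0.48·(-1.998701) = -1.141450
t=1.840000, y=-1.141450: f=-1.643832 → y ← -1.141450 + 0.48·(-1.643832) = -1.930489
t=2.320000, y=-1.930489: f=-1.379241 → y ← -1.930489 + 0.48·(-1.379241) = -2.592525
y(2.8) ≈ -2.5925

-2.5925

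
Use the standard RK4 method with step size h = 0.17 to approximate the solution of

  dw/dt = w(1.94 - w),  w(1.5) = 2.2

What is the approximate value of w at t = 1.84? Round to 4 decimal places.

RK4: k1 = f(t_n, w_n); k2 = f(t_n + h/2, w_n + (h/2)·k1); k3 = f(t_n + h/2, w_n + (h/2)·k2); k4 = f(t_n + h, w_n + h·k3); w_{n+1} = w_n + (h/6)·(k1 + 2k2 + 2k3 + k4).
t=1.500000, w=2.200000:
  k1 = f(1.500000, 2.200000) = -0.572000
  k2 = f(1.585000, 2.151380) = -0.454759
  k3 = f(1.585000, 2.161346) = -0.478404
  k4 = f(1.670000, 2.118671) = -0.378546
  w ← 2.200000 + (0.17/6)·(k1 + 2k2 + 2k3 + k4) = 2.120189
t=1.670000, w=2.120189:
  k1 = f(1.670000, 2.120189) = -0.382034
  k2 = f(1.755000, 2.087716) = -0.308389
  k3 = f(1.755000, 2.093976) = -0.322421
  k4 = f(1.840000, 2.065377) = -0.258951
  w ← 2.120189 + (0.17/6)·(k1 + 2k2 + 2k3 + k4) = 2.066282
w(1.84) ≈ 2.0663

2.0663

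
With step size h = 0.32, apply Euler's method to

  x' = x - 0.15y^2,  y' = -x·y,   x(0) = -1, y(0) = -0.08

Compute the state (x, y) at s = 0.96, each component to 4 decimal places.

Euler on (x,y): x_{n+1} = x_n + h·x', y_{n+1} = y_n + h·y'.
0.000000: (-1.000000, -0.080000); f=(-1.000960, -0.080000) → (-1.320307, -0.105600)
0.320000: (-1.320307, -0.105600); f=(-1.321980, -0.139424) → (-1.743341, -0.150216)
0.640000: (-1.743341, -0.150216); f=(-1.746725, -0.261877) → (-2.302293, -0.234017)
(x(0.96), y(0.96)) ≈ (-2.3023, -0.2340)

-2.3023, -0.2340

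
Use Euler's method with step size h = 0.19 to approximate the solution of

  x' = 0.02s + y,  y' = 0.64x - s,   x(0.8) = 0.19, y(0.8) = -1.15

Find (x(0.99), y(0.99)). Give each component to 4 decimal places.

Euler on (x,y): x_{n+1} = x_n + h·x', y_{n+1} = y_n + h·y'.
0.800000: (0.190000, -1.150000); f=(-1.134000, -0.678400) → (-0.025460, -1.278896)
(x(0.99), y(0.99)) ≈ (-0.0255, -1.2789)

-0.0255, -1.2789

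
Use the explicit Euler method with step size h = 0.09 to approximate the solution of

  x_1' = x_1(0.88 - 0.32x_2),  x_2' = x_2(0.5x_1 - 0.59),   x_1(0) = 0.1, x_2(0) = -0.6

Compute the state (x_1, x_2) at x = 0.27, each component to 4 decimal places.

Euler on (x_1,x_2): x_1_{n+1} = x_1_n + h·x_1', x_2_{n+1} = x_2_n + h·x_2'.
0.000000: (0.100000, -0.600000); f=(0.107200, 0.324000) → (0.109648, -0.570840)
0.090000: (0.109648, -0.570840); f=(0.116520, 0.305500) → (0.120135, -0.543345)
0.180000: (0.120135, -0.543345); f=(0.126606, 0.287936) → (0.131529, -0.517431)
(x_1(0.27), x_2(0.27)) ≈ (0.1315, -0.5174)

0.1315, -0.5174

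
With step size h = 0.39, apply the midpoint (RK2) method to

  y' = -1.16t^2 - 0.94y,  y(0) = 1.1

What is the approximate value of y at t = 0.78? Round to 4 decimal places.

Midpoint: k1 = f(t_n, y_n); k2 = f(t_n + h/2, y_n + (h/2)·k1); y_{n+1} = y_n + h·k2.
t=0.000000, y=1.100000:
  k1 = f(0.000000, 1.100000) = -1.034000
  k2 = f(0.195000, 0.898370) = -0.888577
  y ← 1.100000 + 0.39·(-0.888577) = 0.753455
t=0.390000, y=0.753455:
  k1 = f(0.390000, 0.753455) = -0.884684
  k2 = f(0.585000, 0.580942) = -0.943066
  y ← 0.753455 + 0.39·(-0.943066) = 0.385659
y(0.78) ≈ 0.3857

0.3857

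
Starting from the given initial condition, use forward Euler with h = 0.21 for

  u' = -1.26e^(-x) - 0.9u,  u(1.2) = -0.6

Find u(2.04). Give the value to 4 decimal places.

-0.4295

Euler: u_{n+1} = u_n + h·f(x_n, u_n).
x=1.200000, u=-0.600000: f=0.160495 → u ← -0.600000 + 0.21·0.160495 = -0.566296
x=1.410000, u=-0.566296: f=0.202046 → u ← -0.566296 + 0.21·0.202046 = -0.523866
x=1.620000, u=-0.523866: f=0.222127 → u ← -0.523866 + 0.21·0.222127 = -0.477220
x=1.830000, u=-0.477220: f=0.227377 → u ← -0.477220 + 0.21·0.227377 = -0.429471
u(2.04) ≈ -0.4295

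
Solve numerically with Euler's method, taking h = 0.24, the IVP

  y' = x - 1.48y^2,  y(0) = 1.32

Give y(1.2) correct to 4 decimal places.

Euler: y_{n+1} = y_n + h·f(x_n, y_n).
x=0.000000, y=1.320000: f=-2.578752 → y ← 1.320000 + 0.24·(-2.578752) = 0.701100
x=0.240000, y=0.701100: f=-0.487480 → y ← 0.701100 + 0.24·(-0.487480) = 0.584104
x=0.480000, y=0.584104: f=-0.024943 → y ← 0.584104 + 0.24·(-0.024943) = 0.578118
x=0.720000, y=0.578118: f=0.225354 → y ← 0.578118 + 0.24·0.225354 = 0.632203
x=0.960000, y=0.632203: f=0.368473 → y ← 0.632203 + 0.24·0.368473 = 0.720636
y(1.2) ≈ 0.7206

0.7206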